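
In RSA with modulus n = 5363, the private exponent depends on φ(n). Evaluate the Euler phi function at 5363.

Factor: 5363 = 31 · 173.
φ(5363) = (31−1) · (173−1) = 30 · 172 = 5160.

5160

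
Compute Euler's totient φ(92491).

77760

Factor: 92491 = 7 · 73 · 181.
φ(92491) = (7−1) · (73−1) · (181−1) = 6 · 72 · 180 = 77760.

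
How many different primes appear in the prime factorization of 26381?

26381 = 23 · 1147
1147 = 31 · 37
26381 = 23 · 31 · 37, which has 3 distinct prime factors.

3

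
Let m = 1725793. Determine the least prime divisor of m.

47

1725793 is odd.
Digit sum 34, not divisible by 3.
Ends in 3: not divisible by 5.
7: 1725793 = 7·246541 + 6
11: 1725793 = 11·156890 + 3
13: 1725793 = 13·132753 + 4
17: 1725793 = 17·101517 + 4
19: 1725793 = 19·90831 + 4
23: 1725793 = 23·75034 + 11
29: 1725793 = 29·59510 + 3
31: 1725793 = 31·55670 + 23
37: 1725793 = 37·46643 + 2
41: 1725793 = 41·42092 + 21
43: 1725793 = 43·40134 + 31
47: 1725793 = 47·36719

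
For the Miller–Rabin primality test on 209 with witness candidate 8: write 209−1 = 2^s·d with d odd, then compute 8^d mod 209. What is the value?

209 − 1 = 208 = 2^4 · 13, so d = 13.
8^1 ≡ 8 (mod 209)
8^2 ≡ 8^2 = 64 ≡ 64 (mod 209)
8^4 ≡ 64^2 = 4096 ≡ 125 (mod 209)
8^8 ≡ 125^2 = 15625 ≡ 159 (mod 209)
13 = 8 + 4 + 1 in binary powers of 2.
So 8^13 ≡ 159 · 125 · 8 ≡ 160 (mod 209).
Squaring chain: 160 → 102 → 163 → 26; never reaches −1, so base 8 is a Miller–Rabin witness that 209 is composite.

160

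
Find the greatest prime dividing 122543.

122543 = 31 · 3953
3953 = 59 · 67
67 is prime.
So 122543 = 31 · 59 · 67; the largest prime factor is 67.

67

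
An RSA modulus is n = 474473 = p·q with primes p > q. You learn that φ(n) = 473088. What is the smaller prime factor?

φ(n) = (p−1)(q−1) = n − (p+q) + 1, so p + q = 474473 − 473088 + 1 = 1386.
p and q are the roots of t² − 1386t + 474473 = 0.
Discriminant: 1386² − 4·474473 = 1920996 − 1897892 = 23104; √23104 = 152.
q = (1386 − 152)/2 = 617, p = (1386 + 152)/2 = 769.
Check: 617 · 769 = 474473.

617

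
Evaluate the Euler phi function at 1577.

Factor: 1577 = 19 · 83.
φ(1577) = (19−1) · (83−1) = 18 · 82 = 1476.

1476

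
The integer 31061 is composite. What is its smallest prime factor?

31061 is odd.
Digit sum 11, not divisible by 3.
Ends in 1: not divisible by 5.
7: 31061 = 7·4437 + 2
11: 31061 = 11·2823 + 8
13: 31061 = 13·2389 + 4
17: 31061 = 17·1827 + 2
19: 31061 = 19·1634 + 15
23: 31061 = 23·1350 + 11
29: 31061 = 29·1071 + 2
31: 31061 = 31·1001 + 30
37: 31061 = 37·839 + 18
41: 31061 = 41·757 + 24
43: 31061 = 43·722 + 15
47: 31061 = 47·660 + 41
53: 31061 = 53·586 + 3
59: 31061 = 59·526 + 27
61: 31061 = 61·509 + 12
67: 31061 = 67·463 + 40
71: 31061 = 71·437 + 34
73: 31061 = 73·425 + 36
79: 31061 = 79·393 + 14
83: 31061 = 83·374 + 19
89: 31061 = 89·349

89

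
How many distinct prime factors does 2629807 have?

3

2629807 = 29^2 · 3127
3127 = 53 · 59
2629807 = 29^2 · 53 · 59, which has 3 distinct prime factors.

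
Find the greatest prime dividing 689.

689 = 13 · 53
53 is prime.
So 689 = 13 · 53; the largest prime factor is 53.

53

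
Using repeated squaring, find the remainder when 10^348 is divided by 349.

1

10^1 ≡ 10 (mod 349)
10^2 ≡ 10^2 = 100 ≡ 100 (mod 349)
10^4 ≡ 100^2 = 10000 ≡ 228 (mod 349)
10^8 ≡ 228^2 = 51984 ≡ 332 (mod 349)
10^16 ≡ 332^2 = 110224 ≡ 289 (mod 349)
10^32 ≡ 289^2 = 83521 ≡ 110 (mod 349)
10^64 ≡ 110^2 = 12100 ≡ 234 (mod 349)
10^128 ≡ 234^2 = 54756 ≡ 312 (mod 349)
10^256 ≡ 312^2 = 97344 ≡ 322 (mod 349)
348 = 256 + 64 + 16 + 8 + 4 in binary powers of 2.
So 10^348 ≡ 322 · 234 · 289 · 332 · 228 ≡ 1 (mod 349).
Since the result is 1, base 10 gives no evidence that 349 is composite.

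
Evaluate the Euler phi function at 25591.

25272

Factor: 25591 = 157 · 163.
φ(25591) = (157−1) · (163−1) = 156 · 162 = 25272.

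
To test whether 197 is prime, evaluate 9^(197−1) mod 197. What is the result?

1

9^1 ≡ 9 (mod 197)
9^2 ≡ 9^2 = 81 ≡ 81 (mod 197)
9^4 ≡ 81^2 = 6561 ≡ 60 (mod 197)
9^8 ≡ 60^2 = 3600 ≡ 54 (mod 197)
9^16 ≡ 54^2 = 2916 ≡ 158 (mod 197)
9^32 ≡ 158^2 = 24964 ≡ 142 (mod 197)
9^64 ≡ 142^2 = 20164 ≡ 70 (mod 197)
9^128 ≡ 70^2 = 4900 ≡ 172 (mod 197)
196 = 128 + 64 + 4 in binary powers of 2.
So 9^196 ≡ 172 · 70 · 60 ≡ 1 (mod 197).
Since the result is 1, base 9 gives no evidence that 197 is composite.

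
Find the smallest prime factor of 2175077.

2175077 is odd.
Digit sum 29, not divisible by 3.
Ends in 7: not divisible by 5.
7: 2175077 = 7·310725 + 2
11: 2175077 = 11·197734 + 3
13: 2175077 = 13·167313 + 8
17: 2175077 = 17·127945 + 12
19: 2175077 = 19·114477 + 14
23: 2175077 = 23·94568 + 13
29: 2175077 = 29·75002 + 19
31: 2175077 = 31·70163 + 24
37: 2175077 = 37·58785 + 32
41: 2175077 = 41·53050 + 27
43: 2175077 = 43·50583 + 8
47: 2175077 = 47·46278 + 11
53: 2175077 = 53·41039 + 10
59: 2175077 = 59·36865 + 42
61: 2175077 = 61·35657

61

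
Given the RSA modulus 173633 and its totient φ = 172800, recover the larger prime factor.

433

φ(n) = (p−1)(q−1) = n − (p+q) + 1, so p + q = 173633 − 172800 + 1 = 834.
p and q are the roots of t² − 834t + 173633 = 0.
Discriminant: 834² − 4·173633 = 695556 − 694532 = 1024; √1024 = 32.
q = (834 − 32)/2 = 401, p = (834 + 32)/2 = 433.
Check: 401 · 433 = 173633.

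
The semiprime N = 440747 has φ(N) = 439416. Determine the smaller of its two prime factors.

φ(n) = (p−1)(q−1) = n − (p+q) + 1, so p + q = 440747 − 439416 + 1 = 1332.
p and q are the roots of t² − 1332t + 440747 = 0.
Discriminant: 1332² − 4·440747 = 1774224 − 1762988 = 11236; √11236 = 106.
q = (1332 − 106)/2 = 613, p = (1332 + 106)/2 = 719.
Check: 613 · 719 = 440747.

613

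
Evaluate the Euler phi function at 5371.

5200

Factor: 5371 = 41 · 131.
φ(5371) = (41−1) · (131−1) = 40 · 130 = 5200.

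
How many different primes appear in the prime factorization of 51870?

51870 = 2 · 25935
25935 = 3 · 8645
8645 = 5 · 1729
1729 = 7 · 247
247 = 13 · 19
51870 = 2 · 3 · 5 · 7 · 13 · 19, which has 6 distinct prime factors.

6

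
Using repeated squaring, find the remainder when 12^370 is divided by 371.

12^1 ≡ 12 (mod 371)
12^2 ≡ 12^2 = 144 ≡ 144 (mod 371)
12^4 ≡ 144^2 = 20736 ≡ 331 (mod 371)
12^8 ≡ 331^2 = 109561 ≡ 116 (mod 371)
12^16 ≡ 116^2 = 13456 ≡ 100 (mod 371)
12^32 ≡ 100^2 = 10000 ≡ 354 (mod 371)
12^64 ≡ 354^2 = 125316 ≡ 289 (mod 371)
12^128 ≡ 289^2 = 83521 ≡ 46 (mod 371)
12^256 ≡ 46^2 = 2116 ≡ 261 (mod 371)
370 = 256 + 64 + 32 + 16 + 2 in binary powers of 2.
So 12^370 ≡ 261 · 289 · 354 · 100 · 144 ≡ 282 (mod 371).
Since 282 ≠ 1, base 12 is a Fermat witness: 371 is composite.

282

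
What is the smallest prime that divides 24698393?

24698393 is odd.
Digit sum 44, not divisible by 3.
Ends in 3: not divisible by 5.
7: 24698393 = 7·3528341 + 6
11: 24698393 = 11·2245308 + 5
13: 24698393 = 13·1899876 + 5
17: 24698393 = 17·1452846 + 11
19: 24698393 = 19·1299915 + 8
23: 24698393 = 23·1073843 + 4
29: 24698393 = 29·851668 + 21
31: 24698393 = 31·796722 + 11
37: 24698393 = 37·667524 + 5
41: 24698393 = 41·602399 + 34
43: 24698393 = 43·574381 + 10
47: 24698393 = 47·525497 + 34
53: 24698393 = 53·466007 + 22
59: 24698393 = 59·418616 + 49
61: 24698393 = 61·404891 + 42
67: 24698393 = 67·368632 + 49
71: 24698393 = 71·347864 + 49
73: 24698393 = 73·338334 + 11
79: 24698393 = 79·312637 + 70
83: 24698393 = 83·297571

83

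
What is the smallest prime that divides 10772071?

47

10772071 is odd.
Digit sum 25, not divisible by 3.
Ends in 1: not divisible by 5.
7: 10772071 = 7·1538867 + 2
11: 10772071 = 11·979279 + 2
13: 10772071 = 13·828620 + 11
17: 10772071 = 17·633651 + 4
19: 10772071 = 19·566951 + 2
23: 10772071 = 23·468350 + 21
29: 10772071 = 29·371450 + 21
31: 10772071 = 31·347486 + 5
37: 10772071 = 37·291137 + 2
41: 10772071 = 41·262733 + 18
43: 10772071 = 43·250513 + 12
47: 10772071 = 47·229193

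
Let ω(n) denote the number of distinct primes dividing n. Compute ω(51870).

6

51870 = 2 · 25935
25935 = 3 · 8645
8645 = 5 · 1729
1729 = 7 · 247
247 = 13 · 19
51870 = 2 · 3 · 5 · 7 · 13 · 19, which has 6 distinct prime factors.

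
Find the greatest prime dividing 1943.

67

1943 = 29 · 67
67 is prime.
So 1943 = 29 · 67; the largest prime factor is 67.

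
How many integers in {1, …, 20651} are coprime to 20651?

Factor: 20651 = 107 · 193.
φ(20651) = (107−1) · (193−1) = 106 · 192 = 20352.

20352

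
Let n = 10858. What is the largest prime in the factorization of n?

89

10858 = 2 · 5429
5429 = 61 · 89
89 is prime.
So 10858 = 2 · 61 · 89; the largest prime factor is 89.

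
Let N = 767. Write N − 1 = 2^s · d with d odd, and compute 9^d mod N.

146

767 − 1 = 766 = 2^1 · 383, so d = 383.
9^1 ≡ 9 (mod 767)
9^2 ≡ 9^2 = 81 ≡ 81 (mod 767)
9^4 ≡ 81^2 = 6561 ≡ 425 (mod 767)
9^8 ≡ 425^2 = 180625 ≡ 380 (mod 767)
9^16 ≡ 380^2 = 144400 ≡ 204 (mod 767)
9^32 ≡ 204^2 = 41616 ≡ 198 (mod 767)
9^64 ≡ 198^2 = 39204 ≡ 87 (mod 767)
9^128 ≡ 87^2 = 7569 ≡ 666 (mod 767)
9^256 ≡ 666^2 = 443556 ≡ 230 (mod 767)
383 = 256 + 64 + 32 + 16 + 8 + 4 + 2 + 1 in binary powers of 2.
So 9^383 ≡ 230 · 87 · 198 · 204 · 380 · 425 · 81 · 9 ≡ 146 (mod 767).
Squaring chain: 146; never reaches −1, so base 9 is a Miller–Rabin witness that 767 is composite.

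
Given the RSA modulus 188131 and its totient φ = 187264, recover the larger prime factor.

φ(n) = (p−1)(q−1) = n − (p+q) + 1, so p + q = 188131 − 187264 + 1 = 868.
p and q are the roots of t² − 868t + 188131 = 0.
Discriminant: 868² − 4·188131 = 753424 − 752524 = 900; √900 = 30.
q = (868 − 30)/2 = 419, p = (868 + 30)/2 = 449.
Check: 419 · 449 = 188131.

449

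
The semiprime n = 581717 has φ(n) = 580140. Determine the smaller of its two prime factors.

φ(n) = (p−1)(q−1) = n − (p+q) + 1, so p + q = 581717 − 580140 + 1 = 1578.
p and q are the roots of t² − 1578t + 581717 = 0.
Discriminant: 1578² − 4·581717 = 2490084 − 2326868 = 163216; √163216 = 404.
q = (1578 − 404)/2 = 587, p = (1578 + 404)/2 = 991.
Check: 587 · 991 = 581717.

587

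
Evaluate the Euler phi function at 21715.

Factor: 21715 = 5 · 43 · 101.
φ(21715) = (5−1) · (43−1) · (101−1) = 4 · 42 · 100 = 16800.

16800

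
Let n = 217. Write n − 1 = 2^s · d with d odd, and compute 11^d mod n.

217 − 1 = 216 = 2^3 · 27, so d = 27.
11^1 ≡ 11 (mod 217)
11^2 ≡ 11^2 = 121 ≡ 121 (mod 217)
11^4 ≡ 121^2 = 14641 ≡ 102 (mod 217)
11^8 ≡ 102^2 = 10404 ≡ 205 (mod 217)
11^16 ≡ 205^2 = 42025 ≡ 144 (mod 217)
27 = 16 + 8 + 2 + 1 in binary powers of 2.
So 11^27 ≡ 144 · 205 · 121 · 11 ≡ 15 (mod 217).
Squaring chain: 15 → 8 → 64; never reaches −1, so base 11 is a Miller–Rabin witness that 217 is composite.

15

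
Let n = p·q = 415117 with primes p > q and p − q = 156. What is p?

727

Since p = q + 156, we have 415117 = q(q + 156), so q² + 156q − 415117 = 0.
Discriminant: 156² + 4·415117 = 24336 + 1660468 = 1684804; √1684804 = 1298.
q = (−156 + 1298)/2 = 571, and p = q + 156 = 727.
Check: 571 · 727 = 415117.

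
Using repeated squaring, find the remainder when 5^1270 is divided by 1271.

5^1 ≡ 5 (mod 1271)
5^2 ≡ 5^2 = 25 ≡ 25 (mod 1271)
5^4 ≡ 25^2 = 625 ≡ 625 (mod 1271)
5^8 ≡ 625^2 = 390625 ≡ 428 (mod 1271)
5^16 ≡ 428^2 = 183184 ≡ 160 (mod 1271)
5^32 ≡ 160^2 = 25600 ≡ 180 (mod 1271)
5^64 ≡ 180^2 = 32400 ≡ 625 (mod 1271)
5^128 ≡ 625^2 = 390625 ≡ 428 (mod 1271)
5^256 ≡ 428^2 = 183184 ≡ 160 (mod 1271)
5^512 ≡ 160^2 = 25600 ≡ 180 (mod 1271)
5^1024 ≡ 180^2 = 32400 ≡ 625 (mod 1271)
1270 = 1024 + 128 + 64 + 32 + 16 + 4 + 2 in binary powers of 2.
So 5^1270 ≡ 625 · 428 · 625 · 180 · 160 · 625 · 25 ≡ 532 (mod 1271).
Since 532 ≠ 1, base 5 is a Fermat witness: 1271 is composite.

532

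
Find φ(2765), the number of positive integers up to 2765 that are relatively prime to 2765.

Factor: 2765 = 5 · 7 · 79.
φ(2765) = (5−1) · (7−1) · (79−1) = 4 · 6 · 78 = 1872.

1872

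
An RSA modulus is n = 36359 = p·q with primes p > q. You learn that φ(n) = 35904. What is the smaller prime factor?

103

φ(n) = (p−1)(q−1) = n − (p+q) + 1, so p + q = 36359 − 35904 + 1 = 456.
p and q are the roots of t² − 456t + 36359 = 0.
Discriminant: 456² − 4·36359 = 207936 − 145436 = 62500; √62500 = 250.
q = (456 − 250)/2 = 103, p = (456 + 250)/2 = 353.
Check: 103 · 353 = 36359.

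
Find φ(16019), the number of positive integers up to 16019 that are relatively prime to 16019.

Factor: 16019 = 83 · 193.
φ(16019) = (83−1) · (193−1) = 82 · 192 = 15744.

15744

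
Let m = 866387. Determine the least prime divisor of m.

866387 is odd.
Digit sum 38, not divisible by 3.
Ends in 7: not divisible by 5.
7: 866387 = 7·123769 + 4
11: 866387 = 11·78762 + 5
13: 866387 = 13·66645 + 2
17: 866387 = 17·50963 + 16
19: 866387 = 19·45599 + 6
23: 866387 = 23·37669

23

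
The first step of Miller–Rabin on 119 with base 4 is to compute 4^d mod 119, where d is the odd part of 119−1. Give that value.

119 − 1 = 118 = 2^1 · 59, so d = 59.
4^1 ≡ 4 (mod 119)
4^2 ≡ 4^2 = 16 ≡ 16 (mod 119)
4^4 ≡ 16^2 = 256 ≡ 18 (mod 119)
4^8 ≡ 18^2 = 324 ≡ 86 (mod 119)
4^16 ≡ 86^2 = 7396 ≡ 18 (mod 119)
4^32 ≡ 18^2 = 324 ≡ 86 (mod 119)
59 = 32 + 16 + 8 + 2 + 1 in binary powers of 2.
So 4^59 ≡ 86 · 18 · 86 · 16 · 4 ≡ 30 (mod 119).
Squaring chain: 30; never reaches −1, so base 4 is a Miller–Rabin witness that 119 is composite.

30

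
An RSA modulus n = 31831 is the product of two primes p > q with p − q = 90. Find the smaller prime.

139

Since p = q + 90, we have 31831 = q(q + 90), so q² + 90q − 31831 = 0.
Discriminant: 90² + 4·31831 = 8100 + 127324 = 135424; √135424 = 368.
q = (−90 + 368)/2 = 139, and p = q + 90 = 229.
Check: 139 · 229 = 31831.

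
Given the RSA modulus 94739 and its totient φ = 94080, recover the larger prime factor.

φ(n) = (p−1)(q−1) = n − (p+q) + 1, so p + q = 94739 − 94080 + 1 = 660.
p and q are the roots of t² − 660t + 94739 = 0.
Discriminant: 660² − 4·94739 = 435600 − 378956 = 56644; √56644 = 238.
q = (660 − 238)/2 = 211, p = (660 + 238)/2 = 449.
Check: 211 · 449 = 94739.

449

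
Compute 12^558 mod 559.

12^1 ≡ 12 (mod 559)
12^2 ≡ 12^2 = 144 ≡ 144 (mod 559)
12^4 ≡ 144^2 = 20736 ≡ 53 (mod 559)
12^8 ≡ 53^2 = 2809 ≡ 14 (mod 559)
12^16 ≡ 14^2 = 196 ≡ 196 (mod 559)
12^32 ≡ 196^2 = 38416 ≡ 404 (mod 559)
12^64 ≡ 404^2 = 163216 ≡ 547 (mod 559)
12^128 ≡ 547^2 = 299209 ≡ 144 (mod 559)
12^256 ≡ 144^2 = 20736 ≡ 53 (mod 559)
12^512 ≡ 53^2 = 2809 ≡ 14 (mod 559)
558 = 512 + 32 + 8 + 4 + 2 in binary powers of 2.
So 12^558 ≡ 14 · 404 · 14 · 53 · 144 ≡ 183 (mod 559).
Since 183 ≠ 1, base 12 is a Fermat witness: 559 is composite.

183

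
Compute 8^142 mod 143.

64

8^1 ≡ 8 (mod 143)
8^2 ≡ 8^2 = 64 ≡ 64 (mod 143)
8^4 ≡ 64^2 = 4096 ≡ 92 (mod 143)
8^8 ≡ 92^2 = 8464 ≡ 27 (mod 143)
8^16 ≡ 27^2 = 729 ≡ 14 (mod 143)
8^32 ≡ 14^2 = 196 ≡ 53 (mod 143)
8^64 ≡ 53^2 = 2809 ≡ 92 (mod 143)
8^128 ≡ 92^2 = 8464 ≡ 27 (mod 143)
142 = 128 + 8 + 4 + 2 in binary powers of 2.
So 8^142 ≡ 27 · 27 · 92 · 64 ≡ 64 (mod 143).
Since 64 ≠ 1, base 8 is a Fermat witness: 143 is composite.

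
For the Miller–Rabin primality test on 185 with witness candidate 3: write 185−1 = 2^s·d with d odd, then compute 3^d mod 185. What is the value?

185 − 1 = 184 = 2^3 · 23, so d = 23.
3^1 ≡ 3 (mod 185)
3^2 ≡ 3^2 = 9 ≡ 9 (mod 185)
3^4 ≡ 9^2 = 81 ≡ 81 (mod 185)
3^8 ≡ 81^2 = 6561 ≡ 86 (mod 185)
3^16 ≡ 86^2 = 7396 ≡ 181 (mod 185)
23 = 16 + 4 + 2 + 1 in binary powers of 2.
So 3^23 ≡ 181 · 81 · 9 · 3 ≡ 132 (mod 185).
Squaring chain: 132 → 34 → 46; never reaches −1, so base 3 is a Miller–Rabin witness that 185 is composite.

132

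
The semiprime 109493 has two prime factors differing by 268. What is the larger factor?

Since p = q + 268, we have 109493 = q(q + 268), so q² + 268q − 109493 = 0.
Discriminant: 268² + 4·109493 = 71824 + 437972 = 509796; √509796 = 714.
q = (−268 + 714)/2 = 223, and p = q + 268 = 491.
Check: 223 · 491 = 109493.

491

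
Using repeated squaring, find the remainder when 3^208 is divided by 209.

3^1 ≡ 3 (mod 209)
3^2 ≡ 3^2 = 9 ≡ 9 (mod 209)
3^4 ≡ 9^2 = 81 ≡ 81 (mod 209)
3^8 ≡ 81^2 = 6561 ≡ 82 (mod 209)
3^16 ≡ 82^2 = 6724 ≡ 36 (mod 209)
3^32 ≡ 36^2 = 1296 ≡ 42 (mod 209)
3^64 ≡ 42^2 = 1764 ≡ 92 (mod 209)
3^128 ≡ 92^2 = 8464 ≡ 104 (mod 209)
208 = 128 + 64 + 16 in binary powers of 2.
So 3^208 ≡ 104 · 92 · 36 ≡ 16 (mod 209).
Since 16 ≠ 1, base 3 is a Fermat witness: 209 is composite.

16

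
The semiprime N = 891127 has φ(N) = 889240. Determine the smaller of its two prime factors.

941

φ(n) = (p−1)(q−1) = n − (p+q) + 1, so p + q = 891127 − 889240 + 1 = 1888.
p and q are the roots of t² − 1888t + 891127 = 0.
Discriminant: 1888² − 4·891127 = 3564544 − 3564508 = 36; √36 = 6.
q = (1888 − 6)/2 = 941, p = (1888 + 6)/2 = 947.
Check: 941 · 947 = 891127.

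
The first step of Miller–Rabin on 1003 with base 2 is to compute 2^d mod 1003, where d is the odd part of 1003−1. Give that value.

1003 − 1 = 1002 = 2^1 · 501, so d = 501.
2^1 ≡ 2 (mod 1003)
2^2 ≡ 2^2 = 4 ≡ 4 (mod 1003)
2^4 ≡ 4^2 = 16 ≡ 16 (mod 1003)
2^8 ≡ 16^2 = 256 ≡ 256 (mod 1003)
2^16 ≡ 256^2 = 65536 ≡ 341 (mod 1003)
2^32 ≡ 341^2 = 116281 ≡ 936 (mod 1003)
2^64 ≡ 936^2 = 876096 ≡ 477 (mod 1003)
2^128 ≡ 477^2 = 227529 ≡ 851 (mod 1003)
2^256 ≡ 851^2 = 724201 ≡ 35 (mod 1003)
501 = 256 + 128 + 64 + 32 + 16 + 4 + 1 in binary powers of 2.
So 2^501 ≡ 35 · 851 · 477 · 936 · 341 · 16 · 2 ≡ 865 (mod 1003).
Squaring chain: 865; never reaches −1, so base 2 is a Miller–Rabin witness that 1003 is composite.

865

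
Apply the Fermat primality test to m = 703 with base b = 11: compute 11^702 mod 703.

11^1 ≡ 11 (mod 703)
11^2 ≡ 11^2 = 121 ≡ 121 (mod 703)
11^4 ≡ 121^2 = 14641 ≡ 581 (mod 703)
11^8 ≡ 581^2 = 337561 ≡ 121 (mod 703)
11^16 ≡ 121^2 = 14641 ≡ 581 (mod 703)
11^32 ≡ 581^2 = 337561 ≡ 121 (mod 703)
11^64 ≡ 121^2 = 14641 ≡ 581 (mod 703)
11^128 ≡ 581^2 = 337561 ≡ 121 (mod 703)
11^256 ≡ 121^2 = 14641 ≡ 581 (mod 703)
11^512 ≡ 581^2 = 337561 ≡ 121 (mod 703)
702 = 512 + 128 + 32 + 16 + 8 + 4 + 2 in binary powers of 2.
So 11^702 ≡ 121 · 121 · 121 · 581 · 121 · 581 · 121 ≡ 1 (mod 703).
Since the result is 1, base 11 gives no evidence that 703 is composite.

1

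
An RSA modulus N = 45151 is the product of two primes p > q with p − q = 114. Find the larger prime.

Since p = q + 114, we have 45151 = q(q + 114), so q² + 114q − 45151 = 0.
Discriminant: 114² + 4·45151 = 12996 + 180604 = 193600; √193600 = 440.
q = (−114 + 440)/2 = 163, and p = q + 114 = 277.
Check: 163 · 277 = 45151.

277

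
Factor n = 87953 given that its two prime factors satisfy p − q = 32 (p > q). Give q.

281

Since p = q + 32, we have 87953 = q(q + 32), so q² + 32q − 87953 = 0.
Discriminant: 32² + 4·87953 = 1024 + 351812 = 352836; √352836 = 594.
q = (−32 + 594)/2 = 281, and p = q + 32 = 313.
Check: 281 · 313 = 87953.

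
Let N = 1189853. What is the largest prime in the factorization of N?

1189853 = 7 · 169979
169979 = 43 · 3953
3953 = 59 · 67
67 is prime.
So 1189853 = 7 · 43 · 59 · 67; the largest prime factor is 67.

67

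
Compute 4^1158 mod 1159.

790

4^1 ≡ 4 (mod 1159)
4^2 ≡ 4^2 = 16 ≡ 16 (mod 1159)
4^4 ≡ 16^2 = 256 ≡ 256 (mod 1159)
4^8 ≡ 256^2 = 65536 ≡ 632 (mod 1159)
4^16 ≡ 632^2 = 399424 ≡ 728 (mod 1159)
4^32 ≡ 728^2 = 529984 ≡ 321 (mod 1159)
4^64 ≡ 321^2 = 103041 ≡ 1049 (mod 1159)
4^128 ≡ 1049^2 = 1100401 ≡ 510 (mod 1159)
4^256 ≡ 510^2 = 260100 ≡ 484 (mod 1159)
4^512 ≡ 484^2 = 234256 ≡ 138 (mod 1159)
4^1024 ≡ 138^2 = 19044 ≡ 500 (mod 1159)
1158 = 1024 + 128 + 4 + 2 in binary powers of 2.
So 4^1158 ≡ 500 · 510 · 256 · 16 ≡ 790 (mod 1159).
Since 790 ≠ 1, base 4 is a Fermat witness: 1159 is composite.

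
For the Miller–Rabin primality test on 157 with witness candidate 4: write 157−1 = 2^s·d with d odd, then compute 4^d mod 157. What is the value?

156

157 − 1 = 156 = 2^2 · 39, so d = 39.
4^1 ≡ 4 (mod 157)
4^2 ≡ 4^2 = 16 ≡ 16 (mod 157)
4^4 ≡ 16^2 = 256 ≡ 99 (mod 157)
4^8 ≡ 99^2 = 9801 ≡ 67 (mod 157)
4^16 ≡ 67^2 = 4489 ≡ 93 (mod 157)
4^32 ≡ 93^2 = 8649 ≡ 14 (mod 157)
39 = 32 + 4 + 2 + 1 in binary powers of 2.
So 4^39 ≡ 14 · 99 · 16 · 4 ≡ 156 (mod 157).
Since 4^d ≡ 156 (mod 157), base 4 does not prove 157 composite.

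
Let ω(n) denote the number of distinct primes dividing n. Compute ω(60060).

6

60060 = 2^2 · 15015
15015 = 3 · 5005
5005 = 5 · 1001
1001 = 7 · 143
143 = 11 · 13
60060 = 2^2 · 3 · 5 · 7 · 11 · 13, which has 6 distinct prime factors.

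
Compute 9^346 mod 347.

1

9^1 ≡ 9 (mod 347)
9^2 ≡ 9^2 = 81 ≡ 81 (mod 347)
9^4 ≡ 81^2 = 6561 ≡ 315 (mod 347)
9^8 ≡ 315^2 = 99225 ≡ 330 (mod 347)
9^16 ≡ 330^2 = 108900 ≡ 289 (mod 347)
9^32 ≡ 289^2 = 83521 ≡ 241 (mod 347)
9^64 ≡ 241^2 = 58081 ≡ 132 (mod 347)
9^128 ≡ 132^2 = 17424 ≡ 74 (mod 347)
9^256 ≡ 74^2 = 5476 ≡ 271 (mod 347)
346 = 256 + 64 + 16 + 8 + 2 in binary powers of 2.
So 9^346 ≡ 271 · 132 · 289 · 330 · 81 ≡ 1 (mod 347).
Since the result is 1, base 9 gives no evidence that 347 is composite.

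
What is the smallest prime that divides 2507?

23

2507 is odd.
Digit sum 14, not divisible by 3.
Ends in 7: not divisible by 5.
7: 2507 = 7·358 + 1
11: 2507 = 11·227 + 10
13: 2507 = 13·192 + 11
17: 2507 = 17·147 + 8
19: 2507 = 19·131 + 18
23: 2507 = 23·109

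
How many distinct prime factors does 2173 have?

2

2173 = 41 · 53
2173 = 41 · 53, which has 2 distinct prime factors.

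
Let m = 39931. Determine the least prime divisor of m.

73

39931 is odd.
Digit sum 25, not divisible by 3.
Ends in 1: not divisible by 5.
7: 39931 = 7·5704 + 3
11: 39931 = 11·3630 + 1
13: 39931 = 13·3071 + 8
17: 39931 = 17·2348 + 15
19: 39931 = 19·2101 + 12
23: 39931 = 23·1736 + 3
29: 39931 = 29·1376 + 27
31: 39931 = 31·1288 + 3
37: 39931 = 37·1079 + 8
41: 39931 = 41·973 + 38
43: 39931 = 43·928 + 27
47: 39931 = 47·849 + 28
53: 39931 = 53·753 + 22
59: 39931 = 59·676 + 47
61: 39931 = 61·654 + 37
67: 39931 = 67·595 + 66
71: 39931 = 71·562 + 29
73: 39931 = 73·547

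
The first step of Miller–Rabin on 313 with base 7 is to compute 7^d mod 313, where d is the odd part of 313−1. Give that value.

125

313 − 1 = 312 = 2^3 · 39, so d = 39.
7^1 ≡ 7 (mod 313)
7^2 ≡ 7^2 = 49 ≡ 49 (mod 313)
7^4 ≡ 49^2 = 2401 ≡ 210 (mod 313)
7^8 ≡ 210^2 = 44100 ≡ 280 (mod 313)
7^16 ≡ 280^2 = 78400 ≡ 150 (mod 313)
7^32 ≡ 150^2 = 22500 ≡ 277 (mod 313)
39 = 32 + 4 + 2 + 1 in binary powers of 2.
So 7^39 ≡ 277 · 210 · 49 · 7 ≡ 125 (mod 313).
Squaring chain: 125 → 288 → 312; reaches −1, so base 7 does not prove 313 composite.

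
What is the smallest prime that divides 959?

7

959 is odd.
Digit sum 23, not divisible by 3.
Ends in 9: not divisible by 5.
7: 959 = 7·137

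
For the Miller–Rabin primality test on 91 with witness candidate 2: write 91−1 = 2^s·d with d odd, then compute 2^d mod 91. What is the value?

57

91 − 1 = 90 = 2^1 · 45, so d = 45.
2^1 ≡ 2 (mod 91)
2^2 ≡ 2^2 = 4 ≡ 4 (mod 91)
2^4 ≡ 4^2 = 16 ≡ 16 (mod 91)
2^8 ≡ 16^2 = 256 ≡ 74 (mod 91)
2^16 ≡ 74^2 = 5476 ≡ 16 (mod 91)
2^32 ≡ 16^2 = 256 ≡ 74 (mod 91)
45 = 32 + 8 + 4 + 1 in binary powers of 2.
So 2^45 ≡ 74 · 74 · 16 · 2 ≡ 57 (mod 91).
Squaring chain: 57; never reaches −1, so base 2 is a Miller–Rabin witness that 91 is composite.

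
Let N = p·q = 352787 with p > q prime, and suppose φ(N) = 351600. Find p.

φ(n) = (p−1)(q−1) = n − (p+q) + 1, so p + q = 352787 − 351600 + 1 = 1188.
p and q are the roots of t² − 1188t + 352787 = 0.
Discriminant: 1188² − 4·352787 = 1411344 − 1411148 = 196; √196 = 14.
q = (1188 − 14)/2 = 587, p = (1188 + 14)/2 = 601.
Check: 587 · 601 = 352787.

601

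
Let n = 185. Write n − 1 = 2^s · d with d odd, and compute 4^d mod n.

185 − 1 = 184 = 2^3 · 23, so d = 23.
4^1 ≡ 4 (mod 185)
4^2 ≡ 4^2 = 16 ≡ 16 (mod 185)
4^4 ≡ 16^2 = 256 ≡ 71 (mod 185)
4^8 ≡ 71^2 = 5041 ≡ 46 (mod 185)
4^16 ≡ 46^2 = 2116 ≡ 81 (mod 185)
23 = 16 + 4 + 2 + 1 in binary powers of 2.
So 4^23 ≡ 81 · 71 · 16 · 4 ≡ 99 (mod 185).
Squaring chain: 99 → 181 → 16; never reaches −1, so base 4 is a Miller–Rabin witness that 185 is composite.

99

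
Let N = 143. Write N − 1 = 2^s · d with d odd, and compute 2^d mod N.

143 − 1 = 142 = 2^1 · 71, so d = 71.
2^1 ≡ 2 (mod 143)
2^2 ≡ 2^2 = 4 ≡ 4 (mod 143)
2^4 ≡ 4^2 = 16 ≡ 16 (mod 143)
2^8 ≡ 16^2 = 256 ≡ 113 (mod 143)
2^16 ≡ 113^2 = 12769 ≡ 42 (mod 143)
2^32 ≡ 42^2 = 1764 ≡ 48 (mod 143)
2^64 ≡ 48^2 = 2304 ≡ 16 (mod 143)
71 = 64 + 4 + 2 + 1 in binary powers of 2.
So 2^71 ≡ 16 · 16 · 4 · 2 ≡ 46 (mod 143).
Squaring chain: 46; never reaches −1, so base 2 is a Miller–Rabin witness that 143 is composite.

46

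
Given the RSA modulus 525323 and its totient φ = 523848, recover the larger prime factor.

φ(n) = (p−1)(q−1) = n − (p+q) + 1, so p + q = 525323 − 523848 + 1 = 1476.
p and q are the roots of t² − 1476t + 525323 = 0.
Discriminant: 1476² − 4·525323 = 2178576 − 2101292 = 77284; √77284 = 278.
q = (1476 − 278)/2 = 599, p = (1476 + 278)/2 = 877.
Check: 599 · 877 = 525323.

877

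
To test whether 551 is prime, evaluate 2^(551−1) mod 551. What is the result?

245

2^1 ≡ 2 (mod 551)
2^2 ≡ 2^2 = 4 ≡ 4 (mod 551)
2^4 ≡ 4^2 = 16 ≡ 16 (mod 551)
2^8 ≡ 16^2 = 256 ≡ 256 (mod 551)
2^16 ≡ 256^2 = 65536 ≡ 518 (mod 551)
2^32 ≡ 518^2 = 268324 ≡ 538 (mod 551)
2^64 ≡ 538^2 = 289444 ≡ 169 (mod 551)
2^128 ≡ 169^2 = 28561 ≡ 460 (mod 551)
2^256 ≡ 460^2 = 211600 ≡ 16 (mod 551)
2^512 ≡ 16^2 = 256 ≡ 256 (mod 551)
550 = 512 + 32 + 4 + 2 in binary powers of 2.
So 2^550 ≡ 256 · 538 · 16 · 4 ≡ 245 (mod 551).
Since 245 ≠ 1, base 2 is a Fermat witness: 551 is composite.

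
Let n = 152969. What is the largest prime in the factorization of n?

97

152969 = 19 · 8051
8051 = 83 · 97
97 is prime.
So 152969 = 19 · 83 · 97; the largest prime factor is 97.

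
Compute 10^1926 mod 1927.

1076

10^1 ≡ 10 (mod 1927)
10^2 ≡ 10^2 = 100 ≡ 100 (mod 1927)
10^4 ≡ 100^2 = 10000 ≡ 365 (mod 1927)
10^8 ≡ 365^2 = 133225 ≡ 262 (mod 1927)
10^16 ≡ 262^2 = 68644 ≡ 1199 (mod 1927)
10^32 ≡ 1199^2 = 1437601 ≡ 59 (mod 1927)
10^64 ≡ 59^2 = 3481 ≡ 1554 (mod 1927)
10^128 ≡ 1554^2 = 2414916 ≡ 385 (mod 1927)
10^256 ≡ 385^2 = 148225 ≡ 1773 (mod 1927)
10^512 ≡ 1773^2 = 3143529 ≡ 592 (mod 1927)
10^1024 ≡ 592^2 = 350464 ≡ 1677 (mod 1927)
1926 = 1024 + 512 + 256 + 128 + 4 + 2 in binary powers of 2.
So 10^1926 ≡ 1677 · 592 · 1773 · 385 · 365 · 100 ≡ 1076 (mod 1927).
Since 1076 ≠ 1, base 10 is a Fermat witness: 1927 is composite.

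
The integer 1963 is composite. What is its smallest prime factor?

13

1963 is odd.
Digit sum 19, not divisible by 3.
Ends in 3: not divisible by 5.
7: 1963 = 7·280 + 3
11: 1963 = 11·178 + 5
13: 1963 = 13·151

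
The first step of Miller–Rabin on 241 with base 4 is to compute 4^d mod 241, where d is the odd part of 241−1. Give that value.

241 − 1 = 240 = 2^4 · 15, so d = 15.
4^1 ≡ 4 (mod 241)
4^2 ≡ 4^2 = 16 ≡ 16 (mod 241)
4^4 ≡ 16^2 = 256 ≡ 15 (mod 241)
4^8 ≡ 15^2 = 225 ≡ 225 (mod 241)
15 = 8 + 4 + 2 + 1 in binary powers of 2.
So 4^15 ≡ 225 · 15 · 16 · 4 ≡ 64 (mod 241).
Squaring chain: 64 → 240 → 1 → 1; reaches −1, so base 4 does not prove 241 composite.

64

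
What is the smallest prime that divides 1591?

1591 is odd.
Digit sum 16, not divisible by 3.
Ends in 1: not divisible by 5.
7: 1591 = 7·227 + 2
11: 1591 = 11·144 + 7
13: 1591 = 13·122 + 5
17: 1591 = 17·93 + 10
19: 1591 = 19·83 + 14
23: 1591 = 23·69 + 4
29: 1591 = 29·54 + 25
31: 1591 = 31·51 + 10
37: 1591 = 37·43

37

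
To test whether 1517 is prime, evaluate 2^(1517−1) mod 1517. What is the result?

756

2^1 ≡ 2 (mod 1517)
2^2 ≡ 2^2 = 4 ≡ 4 (mod 1517)
2^4 ≡ 4^2 = 16 ≡ 16 (mod 1517)
2^8 ≡ 16^2 = 256 ≡ 256 (mod 1517)
2^16 ≡ 256^2 = 65536 ≡ 305 (mod 1517)
2^32 ≡ 305^2 = 93025 ≡ 488 (mod 1517)
2^64 ≡ 488^2 = 238144 ≡ 1492 (mod 1517)
2^128 ≡ 1492^2 = 2226064 ≡ 625 (mod 1517)
2^256 ≡ 625^2 = 390625 ≡ 756 (mod 1517)
2^512 ≡ 756^2 = 571536 ≡ 1144 (mod 1517)
2^1024 ≡ 1144^2 = 1308736 ≡ 1082 (mod 1517)
1516 = 1024 + 256 + 128 + 64 + 32 + 8 + 4 in binary powers of 2.
So 2^1516 ≡ 1082 · 756 · 625 · 1492 · 488 · 256 · 16 ≡ 756 (mod 1517).
Since 756 ≠ 1, base 2 is a Fermat witness: 1517 is composite.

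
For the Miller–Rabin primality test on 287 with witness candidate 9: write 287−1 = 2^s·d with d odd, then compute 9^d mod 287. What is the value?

287 − 1 = 286 = 2^1 · 143, so d = 143.
9^1 ≡ 9 (mod 287)
9^2 ≡ 9^2 = 81 ≡ 81 (mod 287)
9^4 ≡ 81^2 = 6561 ≡ 247 (mod 287)
9^8 ≡ 247^2 = 61009 ≡ 165 (mod 287)
9^16 ≡ 165^2 = 27225 ≡ 247 (mod 287)
9^32 ≡ 247^2 = 61009 ≡ 165 (mod 287)
9^64 ≡ 165^2 = 27225 ≡ 247 (mod 287)
9^128 ≡ 247^2 = 61009 ≡ 165 (mod 287)
143 = 128 + 8 + 4 + 2 + 1 in binary powers of 2.
So 9^143 ≡ 165 · 165 · 247 · 81 · 9 ≡ 32 (mod 287).
Squaring chain: 32; never reaches −1, so base 9 is a Miller–Rabin witness that 287 is composite.

32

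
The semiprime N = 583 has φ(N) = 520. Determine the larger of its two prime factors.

φ(n) = (p−1)(q−1) = n − (p+q) + 1, so p + q = 583 − 520 + 1 = 64.
p and q are the roots of t² − 64t + 583 = 0.
Discriminant: 64² − 4·583 = 4096 − 2332 = 1764; √1764 = 42.
q = (64 − 42)/2 = 11, p = (64 + 42)/2 = 53.
Check: 11 · 53 = 583.

53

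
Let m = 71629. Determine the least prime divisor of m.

71629 is odd.
Digit sum 25, not divisible by 3.
Ends in 9: not divisible by 5.
7: 71629 = 7·10232 + 5
11: 71629 = 11·6511 + 8
13: 71629 = 13·5509 + 12
17: 71629 = 17·4213 + 8
19: 71629 = 19·3769 + 18
23: 71629 = 23·3114 + 7
29: 71629 = 29·2469 + 28
31: 71629 = 31·2310 + 19
37: 71629 = 37·1935 + 34
41: 71629 = 41·1747 + 2
43: 71629 = 43·1665 + 34
47: 71629 = 47·1524 + 1
53: 71629 = 53·1351 + 26
59: 71629 = 59·1214 + 3
61: 71629 = 61·1174 + 15
67: 71629 = 67·1069 + 6
71: 71629 = 71·1008 + 61
73: 71629 = 73·981 + 16
79: 71629 = 79·906 + 55
83: 71629 = 83·863

83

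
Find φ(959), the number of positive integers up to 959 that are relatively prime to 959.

816

Factor: 959 = 7 · 137.
φ(959) = (7−1) · (137−1) = 6 · 136 = 816.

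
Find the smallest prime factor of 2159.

17

2159 is odd.
Digit sum 17, not divisible by 3.
Ends in 9: not divisible by 5.
7: 2159 = 7·308 + 3
11: 2159 = 11·196 + 3
13: 2159 = 13·166 + 1
17: 2159 = 17·127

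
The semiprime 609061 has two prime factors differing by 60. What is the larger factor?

Since p = q + 60, we have 609061 = q(q + 60), so q² + 60q − 609061 = 0.
Discriminant: 60² + 4·609061 = 3600 + 2436244 = 2439844; √2439844 = 1562.
q = (−60 + 1562)/2 = 751, and p = q + 60 = 811.
Check: 751 · 811 = 609061.

811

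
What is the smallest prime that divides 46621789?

46621789 is odd.
Digit sum 43, not divisible by 3.
Ends in 9: not divisible by 5.
7: 46621789 = 7·6660255 + 4
11: 46621789 = 11·4238344 + 5
13: 46621789 = 13·3586291 + 6
17: 46621789 = 17·2742458 + 3
19: 46621789 = 19·2453778 + 7
23: 46621789 = 23·2027034 + 7
29: 46621789 = 29·1607647 + 26
31: 46621789 = 31·1503928 + 21
37: 46621789 = 37·1260048 + 13
41: 46621789 = 41·1137116 + 33
43: 46621789 = 43·1084227 + 28
47: 46621789 = 47·991952 + 45
53: 46621789 = 53·879656 + 21
59: 46621789 = 59·790199 + 48
61: 46621789 = 61·764291 + 38
67: 46621789 = 67·695847 + 40
71: 46621789 = 71·656644 + 65
73: 46621789 = 73·638654 + 47
79: 46621789 = 79·590149 + 18
83: 46621789 = 83·561708 + 25
89: 46621789 = 89·523840 + 29
97: 46621789 = 97·480637

97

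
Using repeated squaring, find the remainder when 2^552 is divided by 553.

2^1 ≡ 2 (mod 553)
2^2 ≡ 2^2 = 4 ≡ 4 (mod 553)
2^4 ≡ 4^2 = 16 ≡ 16 (mod 553)
2^8 ≡ 16^2 = 256 ≡ 256 (mod 553)
2^16 ≡ 256^2 = 65536 ≡ 282 (mod 553)
2^32 ≡ 282^2 = 79524 ≡ 445 (mod 553)
2^64 ≡ 445^2 = 198025 ≡ 51 (mod 553)
2^128 ≡ 51^2 = 2601 ≡ 389 (mod 553)
2^256 ≡ 389^2 = 151321 ≡ 352 (mod 553)
2^512 ≡ 352^2 = 123904 ≡ 32 (mod 553)
552 = 512 + 32 + 8 in binary powers of 2.
So 2^552 ≡ 32 · 445 · 256 ≡ 64 (mod 553).
Since 64 ≠ 1, base 2 is a Fermat witness: 553 is composite.

64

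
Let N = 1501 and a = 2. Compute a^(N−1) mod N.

2^1 ≡ 2 (mod 1501)
2^2 ≡ 2^2 = 4 ≡ 4 (mod 1501)
2^4 ≡ 4^2 = 16 ≡ 16 (mod 1501)
2^8 ≡ 16^2 = 256 ≡ 256 (mod 1501)
2^16 ≡ 256^2 = 65536 ≡ 993 (mod 1501)
2^32 ≡ 993^2 = 986049 ≡ 1393 (mod 1501)
2^64 ≡ 1393^2 = 1940449 ≡ 1157 (mod 1501)
2^128 ≡ 1157^2 = 1338649 ≡ 1258 (mod 1501)
2^256 ≡ 1258^2 = 1582564 ≡ 510 (mod 1501)
2^512 ≡ 510^2 = 260100 ≡ 427 (mod 1501)
2^1024 ≡ 427^2 = 182329 ≡ 708 (mod 1501)
1500 = 1024 + 256 + 128 + 64 + 16 + 8 + 4 in binary powers of 2.
So 2^1500 ≡ 708 · 510 · 1258 · 1157 · 993 · 256 · 16 ≡ 1128 (mod 1501).
Since 1128 ≠ 1, base 2 is a Fermat witness: 1501 is composite.

1128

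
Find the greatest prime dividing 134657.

134657 = 17 · 7921
7921 = 89 · 89
89 = 89 · 1
So 134657 = 17 · 89^2; the largest prime factor is 89.

89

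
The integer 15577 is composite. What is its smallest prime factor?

37

15577 is odd.
Digit sum 25, not divisible by 3.
Ends in 7: not divisible by 5.
7: 15577 = 7·2225 + 2
11: 15577 = 11·1416 + 1
13: 15577 = 13·1198 + 3
17: 15577 = 17·916 + 5
19: 15577 = 19·819 + 16
23: 15577 = 23·677 + 6
29: 15577 = 29·537 + 4
31: 15577 = 31·502 + 15
37: 15577 = 37·421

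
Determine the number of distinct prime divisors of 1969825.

5

1969825 = 5^2 · 78793
78793 = 11 · 7163
7163 = 13 · 551
551 = 19 · 29
1969825 = 5^2 · 11 · 13 · 19 · 29, which has 5 distinct prime factors.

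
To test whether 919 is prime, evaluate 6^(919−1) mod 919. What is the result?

1

6^1 ≡ 6 (mod 919)
6^2 ≡ 6^2 = 36 ≡ 36 (mod 919)
6^4 ≡ 36^2 = 1296 ≡ 377 (mod 919)
6^8 ≡ 377^2 = 142129 ≡ 603 (mod 919)
6^16 ≡ 603^2 = 363609 ≡ 604 (mod 919)
6^32 ≡ 604^2 = 364816 ≡ 892 (mod 919)
6^64 ≡ 892^2 = 795664 ≡ 729 (mod 919)
6^128 ≡ 729^2 = 531441 ≡ 259 (mod 919)
6^256 ≡ 259^2 = 67081 ≡ 913 (mod 919)
6^512 ≡ 913^2 = 833569 ≡ 36 (mod 919)
918 = 512 + 256 + 128 + 16 + 4 + 2 in binary powers of 2.
So 6^918 ≡ 36 · 913 · 259 · 604 · 377 · 36 ≡ 1 (mod 919).
Since the result is 1, base 6 gives no evidence that 919 is composite.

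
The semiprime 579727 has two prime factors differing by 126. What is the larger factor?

827

Since p = q + 126, we have 579727 = q(q + 126), so q² + 126q − 579727 = 0.
Discriminant: 126² + 4·579727 = 15876 + 2318908 = 2334784; √2334784 = 1528.
q = (−126 + 1528)/2 = 701, and p = q + 126 = 827.
Check: 701 · 827 = 579727.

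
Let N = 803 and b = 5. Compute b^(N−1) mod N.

707

5^1 ≡ 5 (mod 803)
5^2 ≡ 5^2 = 25 ≡ 25 (mod 803)
5^4 ≡ 25^2 = 625 ≡ 625 (mod 803)
5^8 ≡ 625^2 = 390625 ≡ 367 (mod 803)
5^16 ≡ 367^2 = 134689 ≡ 588 (mod 803)
5^32 ≡ 588^2 = 345744 ≡ 454 (mod 803)
5^64 ≡ 454^2 = 206116 ≡ 548 (mod 803)
5^128 ≡ 548^2 = 300304 ≡ 785 (mod 803)
5^256 ≡ 785^2 = 616225 ≡ 324 (mod 803)
5^512 ≡ 324^2 = 104976 ≡ 586 (mod 803)
802 = 512 + 256 + 32 + 2 in binary powers of 2.
So 5^802 ≡ 586 · 324 · 454 · 25 ≡ 707 (mod 803).
Since 707 ≠ 1, base 5 is a Fermat witness: 803 is composite.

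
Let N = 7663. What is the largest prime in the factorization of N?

97

7663 = 79 · 97
97 is prime.
So 7663 = 79 · 97; the largest prime factor is 97.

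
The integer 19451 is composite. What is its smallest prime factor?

53

19451 is odd.
Digit sum 20, not divisible by 3.
Ends in 1: not divisible by 5.
7: 19451 = 7·2778 + 5
11: 19451 = 11·1768 + 3
13: 19451 = 13·1496 + 3
17: 19451 = 17·1144 + 3
19: 19451 = 19·1023 + 14
23: 19451 = 23·845 + 16
29: 19451 = 29·670 + 21
31: 19451 = 31·627 + 14
37: 19451 = 37·525 + 26
41: 19451 = 41·474 + 17
43: 19451 = 43·452 + 15
47: 19451 = 47·413 + 40
53: 19451 = 53·367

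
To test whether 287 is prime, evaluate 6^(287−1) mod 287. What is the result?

6^1 ≡ 6 (mod 287)
6^2 ≡ 6^2 = 36 ≡ 36 (mod 287)
6^4 ≡ 36^2 = 1296 ≡ 148 (mod 287)
6^8 ≡ 148^2 = 21904 ≡ 92 (mod 287)
6^16 ≡ 92^2 = 8464 ≡ 141 (mod 287)
6^32 ≡ 141^2 = 19881 ≡ 78 (mod 287)
6^64 ≡ 78^2 = 6084 ≡ 57 (mod 287)
6^128 ≡ 57^2 = 3249 ≡ 92 (mod 287)
6^256 ≡ 92^2 = 8464 ≡ 141 (mod 287)
286 = 256 + 16 + 8 + 4 + 2 in binary powers of 2.
So 6^286 ≡ 141 · 141 · 92 · 148 · 36 ≡ 162 (mod 287).
Since 162 ≠ 1, base 6 is a Fermat witness: 287 is composite.

162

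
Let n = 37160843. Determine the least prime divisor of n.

37160843 is odd.
Digit sum 32, not divisible by 3.
Ends in 3: not divisible by 5.
7: 37160843 = 7·5308691 + 6
11: 37160843 = 11·3378258 + 5
13: 37160843 = 13·2858526 + 5
17: 37160843 = 17·2185931 + 16
19: 37160843 = 19·1955833 + 16
23: 37160843 = 23·1615688 + 19
29: 37160843 = 29·1281408 + 11
31: 37160843 = 31·1198736 + 27
37: 37160843 = 37·1004347 + 4
41: 37160843 = 41·906362 + 1
43: 37160843 = 43·864205 + 28
47: 37160843 = 47·790656 + 11
53: 37160843 = 53·701147 + 52
59: 37160843 = 59·629844 + 47
61: 37160843 = 61·609194 + 9
67: 37160843 = 67·554639 + 30
71: 37160843 = 71·523392 + 11
73: 37160843 = 73·509052 + 47
79: 37160843 = 79·470390 + 33
83: 37160843 = 83·447721

83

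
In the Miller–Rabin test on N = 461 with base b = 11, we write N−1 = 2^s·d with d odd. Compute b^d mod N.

461 − 1 = 460 = 2^2 · 115, so d = 115.
11^1 ≡ 11 (mod 461)
11^2 ≡ 11^2 = 121 ≡ 121 (mod 461)
11^4 ≡ 121^2 = 14641 ≡ 350 (mod 461)
11^8 ≡ 350^2 = 122500 ≡ 335 (mod 461)
11^16 ≡ 335^2 = 112225 ≡ 202 (mod 461)
11^32 ≡ 202^2 = 40804 ≡ 236 (mod 461)
11^64 ≡ 236^2 = 55696 ≡ 376 (mod 461)
115 = 64 + 32 + 16 + 2 + 1 in binary powers of 2.
So 11^115 ≡ 376 · 236 · 202 · 121 · 11 ≡ 48 (mod 461).
Squaring chain: 48 → 460; reaches −1, so base 11 does not prove 461 composite.

48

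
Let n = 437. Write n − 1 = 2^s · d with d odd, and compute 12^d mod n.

437 − 1 = 436 = 2^2 · 109, so d = 109.
12^1 ≡ 12 (mod 437)
12^2 ≡ 12^2 = 144 ≡ 144 (mod 437)
12^4 ≡ 144^2 = 20736 ≡ 197 (mod 437)
12^8 ≡ 197^2 = 38809 ≡ 353 (mod 437)
12^16 ≡ 353^2 = 124609 ≡ 64 (mod 437)
12^32 ≡ 64^2 = 4096 ≡ 163 (mod 437)
12^64 ≡ 163^2 = 26569 ≡ 349 (mod 437)
109 = 64 + 32 + 8 + 4 + 1 in binary powers of 2.
So 12^109 ≡ 349 · 163 · 353 · 197 · 12 ≡ 278 (mod 437).
Squaring chain: 278 → 372; never reaches −1, so base 12 is a Miller–Rabin witness that 437 is composite.

278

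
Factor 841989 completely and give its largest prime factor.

841989 = 3 · 280663
280663 = 59 · 4757
4757 = 67 · 71
71 is prime.
So 841989 = 3 · 59 · 67 · 71; the largest prime factor is 71.

71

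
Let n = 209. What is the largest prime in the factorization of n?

19

209 = 11 · 19
19 is prime.
So 209 = 11 · 19; the largest prime factor is 19.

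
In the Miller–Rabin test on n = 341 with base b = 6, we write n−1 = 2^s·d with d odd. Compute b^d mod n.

285

341 − 1 = 340 = 2^2 · 85, so d = 85.
6^1 ≡ 6 (mod 341)
6^2 ≡ 6^2 = 36 ≡ 36 (mod 341)
6^4 ≡ 36^2 = 1296 ≡ 273 (mod 341)
6^8 ≡ 273^2 = 74529 ≡ 191 (mod 341)
6^16 ≡ 191^2 = 36481 ≡ 335 (mod 341)
6^32 ≡ 335^2 = 112225 ≡ 36 (mod 341)
6^64 ≡ 36^2 = 1296 ≡ 273 (mod 341)
85 = 64 + 16 + 4 + 1 in binary powers of 2.
So 6^85 ≡ 273 · 335 · 273 · 6 ≡ 285 (mod 341).
Squaring chain: 285 → 67; never reaches −1, so base 6 is a Miller–Rabin witness that 341 is composite.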